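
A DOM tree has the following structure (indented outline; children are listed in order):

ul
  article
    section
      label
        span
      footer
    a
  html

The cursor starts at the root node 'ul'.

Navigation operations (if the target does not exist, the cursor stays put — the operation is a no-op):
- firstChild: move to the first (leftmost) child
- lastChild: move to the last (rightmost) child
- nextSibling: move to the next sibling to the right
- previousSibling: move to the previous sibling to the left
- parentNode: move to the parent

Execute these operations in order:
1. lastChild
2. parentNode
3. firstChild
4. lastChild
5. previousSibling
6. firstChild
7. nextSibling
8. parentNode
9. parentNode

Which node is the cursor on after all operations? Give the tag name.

Answer: article

Derivation:
After 1 (lastChild): html
After 2 (parentNode): ul
After 3 (firstChild): article
After 4 (lastChild): a
After 5 (previousSibling): section
After 6 (firstChild): label
After 7 (nextSibling): footer
After 8 (parentNode): section
After 9 (parentNode): article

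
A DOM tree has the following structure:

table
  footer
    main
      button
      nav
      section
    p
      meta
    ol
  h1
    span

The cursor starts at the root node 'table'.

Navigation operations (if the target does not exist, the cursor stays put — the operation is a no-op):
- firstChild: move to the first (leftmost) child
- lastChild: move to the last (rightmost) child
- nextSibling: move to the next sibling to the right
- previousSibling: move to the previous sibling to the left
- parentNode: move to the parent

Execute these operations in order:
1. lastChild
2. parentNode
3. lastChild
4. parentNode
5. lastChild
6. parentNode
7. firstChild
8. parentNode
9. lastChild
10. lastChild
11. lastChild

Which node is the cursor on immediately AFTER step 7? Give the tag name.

After 1 (lastChild): h1
After 2 (parentNode): table
After 3 (lastChild): h1
After 4 (parentNode): table
After 5 (lastChild): h1
After 6 (parentNode): table
After 7 (firstChild): footer

Answer: footer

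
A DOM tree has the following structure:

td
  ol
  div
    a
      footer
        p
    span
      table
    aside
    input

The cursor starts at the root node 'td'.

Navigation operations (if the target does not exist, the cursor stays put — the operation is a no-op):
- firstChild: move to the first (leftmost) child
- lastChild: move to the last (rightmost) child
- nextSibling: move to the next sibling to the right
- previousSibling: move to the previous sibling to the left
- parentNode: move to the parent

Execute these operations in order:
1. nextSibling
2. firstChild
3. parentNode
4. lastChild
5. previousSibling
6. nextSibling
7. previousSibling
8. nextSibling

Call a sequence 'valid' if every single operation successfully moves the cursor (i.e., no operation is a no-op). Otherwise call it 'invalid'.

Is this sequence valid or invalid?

After 1 (nextSibling): td (no-op, stayed)
After 2 (firstChild): ol
After 3 (parentNode): td
After 4 (lastChild): div
After 5 (previousSibling): ol
After 6 (nextSibling): div
After 7 (previousSibling): ol
After 8 (nextSibling): div

Answer: invalid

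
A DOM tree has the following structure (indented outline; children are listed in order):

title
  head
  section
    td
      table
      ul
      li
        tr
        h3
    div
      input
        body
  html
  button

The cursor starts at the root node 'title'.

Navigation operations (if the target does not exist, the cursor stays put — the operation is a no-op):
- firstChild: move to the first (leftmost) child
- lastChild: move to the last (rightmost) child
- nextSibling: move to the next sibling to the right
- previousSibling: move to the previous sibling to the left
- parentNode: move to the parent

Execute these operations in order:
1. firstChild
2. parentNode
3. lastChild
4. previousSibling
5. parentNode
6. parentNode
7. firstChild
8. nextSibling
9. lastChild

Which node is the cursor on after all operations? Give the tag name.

After 1 (firstChild): head
After 2 (parentNode): title
After 3 (lastChild): button
After 4 (previousSibling): html
After 5 (parentNode): title
After 6 (parentNode): title (no-op, stayed)
After 7 (firstChild): head
After 8 (nextSibling): section
After 9 (lastChild): div

Answer: div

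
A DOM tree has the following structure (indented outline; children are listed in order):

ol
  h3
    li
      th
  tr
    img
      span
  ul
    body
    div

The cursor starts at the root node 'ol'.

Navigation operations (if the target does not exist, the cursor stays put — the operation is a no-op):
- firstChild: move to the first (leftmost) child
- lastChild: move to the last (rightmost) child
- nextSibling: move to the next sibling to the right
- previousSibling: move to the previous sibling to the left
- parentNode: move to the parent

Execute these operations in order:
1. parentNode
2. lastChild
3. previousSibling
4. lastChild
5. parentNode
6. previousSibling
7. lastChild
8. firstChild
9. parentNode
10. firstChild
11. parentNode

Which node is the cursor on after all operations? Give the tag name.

Answer: li

Derivation:
After 1 (parentNode): ol (no-op, stayed)
After 2 (lastChild): ul
After 3 (previousSibling): tr
After 4 (lastChild): img
After 5 (parentNode): tr
After 6 (previousSibling): h3
After 7 (lastChild): li
After 8 (firstChild): th
After 9 (parentNode): li
After 10 (firstChild): th
After 11 (parentNode): li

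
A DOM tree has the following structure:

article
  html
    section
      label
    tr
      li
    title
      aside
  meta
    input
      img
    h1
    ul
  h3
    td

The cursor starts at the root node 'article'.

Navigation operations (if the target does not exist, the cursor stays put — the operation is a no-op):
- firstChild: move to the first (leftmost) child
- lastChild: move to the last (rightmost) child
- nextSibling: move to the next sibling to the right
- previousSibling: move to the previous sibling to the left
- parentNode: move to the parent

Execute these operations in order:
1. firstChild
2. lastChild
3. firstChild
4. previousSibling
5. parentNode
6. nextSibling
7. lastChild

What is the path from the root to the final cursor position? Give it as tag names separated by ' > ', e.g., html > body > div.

Answer: article > html > title > aside

Derivation:
After 1 (firstChild): html
After 2 (lastChild): title
After 3 (firstChild): aside
After 4 (previousSibling): aside (no-op, stayed)
After 5 (parentNode): title
After 6 (nextSibling): title (no-op, stayed)
After 7 (lastChild): aside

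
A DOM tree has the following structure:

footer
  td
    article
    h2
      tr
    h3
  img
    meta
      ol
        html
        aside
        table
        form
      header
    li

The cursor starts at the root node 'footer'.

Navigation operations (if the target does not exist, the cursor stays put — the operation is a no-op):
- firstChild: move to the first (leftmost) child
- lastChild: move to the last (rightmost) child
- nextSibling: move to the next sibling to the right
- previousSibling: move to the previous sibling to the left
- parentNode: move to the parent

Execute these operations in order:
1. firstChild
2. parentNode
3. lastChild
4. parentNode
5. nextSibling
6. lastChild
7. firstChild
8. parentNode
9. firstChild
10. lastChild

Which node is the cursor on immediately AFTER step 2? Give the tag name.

After 1 (firstChild): td
After 2 (parentNode): footer

Answer: footer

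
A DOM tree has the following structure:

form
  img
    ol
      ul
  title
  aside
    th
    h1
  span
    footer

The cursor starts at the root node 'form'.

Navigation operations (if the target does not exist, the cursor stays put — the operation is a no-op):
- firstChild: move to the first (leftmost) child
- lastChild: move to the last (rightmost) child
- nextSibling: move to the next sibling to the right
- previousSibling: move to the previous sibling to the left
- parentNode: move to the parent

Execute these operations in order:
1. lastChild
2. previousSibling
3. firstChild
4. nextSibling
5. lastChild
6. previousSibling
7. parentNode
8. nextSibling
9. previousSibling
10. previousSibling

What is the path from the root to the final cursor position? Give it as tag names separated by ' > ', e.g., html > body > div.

After 1 (lastChild): span
After 2 (previousSibling): aside
After 3 (firstChild): th
After 4 (nextSibling): h1
After 5 (lastChild): h1 (no-op, stayed)
After 6 (previousSibling): th
After 7 (parentNode): aside
After 8 (nextSibling): span
After 9 (previousSibling): aside
After 10 (previousSibling): title

Answer: form > title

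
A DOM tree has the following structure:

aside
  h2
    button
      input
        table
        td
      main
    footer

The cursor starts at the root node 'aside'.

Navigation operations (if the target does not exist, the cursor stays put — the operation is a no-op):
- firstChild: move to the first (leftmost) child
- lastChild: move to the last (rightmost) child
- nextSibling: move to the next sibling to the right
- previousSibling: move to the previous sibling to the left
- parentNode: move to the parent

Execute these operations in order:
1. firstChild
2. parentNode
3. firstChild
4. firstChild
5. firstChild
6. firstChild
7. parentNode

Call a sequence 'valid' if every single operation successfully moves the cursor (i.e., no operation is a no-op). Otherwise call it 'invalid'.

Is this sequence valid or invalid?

After 1 (firstChild): h2
After 2 (parentNode): aside
After 3 (firstChild): h2
After 4 (firstChild): button
After 5 (firstChild): input
After 6 (firstChild): table
After 7 (parentNode): input

Answer: valid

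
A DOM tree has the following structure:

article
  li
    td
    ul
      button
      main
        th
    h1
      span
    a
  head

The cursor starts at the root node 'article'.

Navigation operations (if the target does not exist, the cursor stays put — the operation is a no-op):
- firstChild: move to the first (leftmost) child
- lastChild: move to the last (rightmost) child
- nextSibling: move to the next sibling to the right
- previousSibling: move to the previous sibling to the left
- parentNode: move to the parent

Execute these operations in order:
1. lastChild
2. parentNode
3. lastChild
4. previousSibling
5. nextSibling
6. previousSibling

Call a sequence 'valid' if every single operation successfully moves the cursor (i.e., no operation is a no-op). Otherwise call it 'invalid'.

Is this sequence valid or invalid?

Answer: valid

Derivation:
After 1 (lastChild): head
After 2 (parentNode): article
After 3 (lastChild): head
After 4 (previousSibling): li
After 5 (nextSibling): head
After 6 (previousSibling): li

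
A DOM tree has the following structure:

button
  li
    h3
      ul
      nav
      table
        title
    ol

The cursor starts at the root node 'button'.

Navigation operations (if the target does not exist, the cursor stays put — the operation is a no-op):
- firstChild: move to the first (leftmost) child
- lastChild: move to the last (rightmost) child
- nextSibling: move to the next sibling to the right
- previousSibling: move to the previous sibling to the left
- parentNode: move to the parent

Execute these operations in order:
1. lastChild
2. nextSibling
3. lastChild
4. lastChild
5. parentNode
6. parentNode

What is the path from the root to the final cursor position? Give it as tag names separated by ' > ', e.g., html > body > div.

Answer: button

Derivation:
After 1 (lastChild): li
After 2 (nextSibling): li (no-op, stayed)
After 3 (lastChild): ol
After 4 (lastChild): ol (no-op, stayed)
After 5 (parentNode): li
After 6 (parentNode): button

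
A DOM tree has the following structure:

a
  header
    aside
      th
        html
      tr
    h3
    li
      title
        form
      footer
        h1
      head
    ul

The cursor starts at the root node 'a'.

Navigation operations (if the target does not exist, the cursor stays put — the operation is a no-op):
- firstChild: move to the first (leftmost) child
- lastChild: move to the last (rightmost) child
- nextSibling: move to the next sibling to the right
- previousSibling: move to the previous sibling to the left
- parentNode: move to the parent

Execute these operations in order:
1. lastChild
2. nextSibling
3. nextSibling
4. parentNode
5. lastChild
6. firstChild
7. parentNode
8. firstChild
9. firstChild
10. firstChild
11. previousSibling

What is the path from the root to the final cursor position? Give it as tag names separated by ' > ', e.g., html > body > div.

Answer: a > header > aside > th > html

Derivation:
After 1 (lastChild): header
After 2 (nextSibling): header (no-op, stayed)
After 3 (nextSibling): header (no-op, stayed)
After 4 (parentNode): a
After 5 (lastChild): header
After 6 (firstChild): aside
After 7 (parentNode): header
After 8 (firstChild): aside
After 9 (firstChild): th
After 10 (firstChild): html
After 11 (previousSibling): html (no-op, stayed)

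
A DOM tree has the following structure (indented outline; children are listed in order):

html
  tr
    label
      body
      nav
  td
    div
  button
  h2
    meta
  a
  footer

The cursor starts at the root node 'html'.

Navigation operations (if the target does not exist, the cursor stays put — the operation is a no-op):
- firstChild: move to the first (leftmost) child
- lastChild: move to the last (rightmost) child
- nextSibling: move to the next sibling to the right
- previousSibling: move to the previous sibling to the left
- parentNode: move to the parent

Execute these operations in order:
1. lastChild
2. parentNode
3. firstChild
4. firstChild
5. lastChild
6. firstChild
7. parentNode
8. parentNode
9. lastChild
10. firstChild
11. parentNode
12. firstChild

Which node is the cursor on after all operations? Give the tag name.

Answer: body

Derivation:
After 1 (lastChild): footer
After 2 (parentNode): html
After 3 (firstChild): tr
After 4 (firstChild): label
After 5 (lastChild): nav
After 6 (firstChild): nav (no-op, stayed)
After 7 (parentNode): label
After 8 (parentNode): tr
After 9 (lastChild): label
After 10 (firstChild): body
After 11 (parentNode): label
After 12 (firstChild): body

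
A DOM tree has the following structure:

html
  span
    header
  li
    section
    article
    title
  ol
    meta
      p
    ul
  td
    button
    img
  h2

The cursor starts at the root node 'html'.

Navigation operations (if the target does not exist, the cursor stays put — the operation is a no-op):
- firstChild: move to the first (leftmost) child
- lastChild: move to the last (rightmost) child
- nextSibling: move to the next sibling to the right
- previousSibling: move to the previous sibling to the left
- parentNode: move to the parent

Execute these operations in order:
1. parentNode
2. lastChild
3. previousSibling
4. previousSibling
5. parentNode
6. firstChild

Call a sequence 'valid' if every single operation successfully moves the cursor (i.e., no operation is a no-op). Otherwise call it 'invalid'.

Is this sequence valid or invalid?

Answer: invalid

Derivation:
After 1 (parentNode): html (no-op, stayed)
After 2 (lastChild): h2
After 3 (previousSibling): td
After 4 (previousSibling): ol
After 5 (parentNode): html
After 6 (firstChild): span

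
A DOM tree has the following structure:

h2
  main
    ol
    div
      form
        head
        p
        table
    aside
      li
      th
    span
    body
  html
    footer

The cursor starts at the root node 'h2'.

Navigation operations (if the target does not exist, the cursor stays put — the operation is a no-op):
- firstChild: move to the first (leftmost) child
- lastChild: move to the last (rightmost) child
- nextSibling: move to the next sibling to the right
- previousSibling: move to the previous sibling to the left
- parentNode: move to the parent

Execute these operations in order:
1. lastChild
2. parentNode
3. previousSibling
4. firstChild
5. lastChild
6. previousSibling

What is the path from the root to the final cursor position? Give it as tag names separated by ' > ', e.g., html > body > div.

After 1 (lastChild): html
After 2 (parentNode): h2
After 3 (previousSibling): h2 (no-op, stayed)
After 4 (firstChild): main
After 5 (lastChild): body
After 6 (previousSibling): span

Answer: h2 > main > span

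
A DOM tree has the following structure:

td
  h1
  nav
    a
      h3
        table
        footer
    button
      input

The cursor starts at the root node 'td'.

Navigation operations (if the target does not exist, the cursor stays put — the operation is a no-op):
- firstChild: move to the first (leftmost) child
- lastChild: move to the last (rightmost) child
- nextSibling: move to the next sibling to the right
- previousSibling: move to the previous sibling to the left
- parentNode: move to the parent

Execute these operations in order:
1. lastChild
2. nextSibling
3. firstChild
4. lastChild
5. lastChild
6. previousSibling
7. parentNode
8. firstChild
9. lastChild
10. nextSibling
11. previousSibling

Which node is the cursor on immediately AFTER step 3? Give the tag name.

Answer: a

Derivation:
After 1 (lastChild): nav
After 2 (nextSibling): nav (no-op, stayed)
After 3 (firstChild): a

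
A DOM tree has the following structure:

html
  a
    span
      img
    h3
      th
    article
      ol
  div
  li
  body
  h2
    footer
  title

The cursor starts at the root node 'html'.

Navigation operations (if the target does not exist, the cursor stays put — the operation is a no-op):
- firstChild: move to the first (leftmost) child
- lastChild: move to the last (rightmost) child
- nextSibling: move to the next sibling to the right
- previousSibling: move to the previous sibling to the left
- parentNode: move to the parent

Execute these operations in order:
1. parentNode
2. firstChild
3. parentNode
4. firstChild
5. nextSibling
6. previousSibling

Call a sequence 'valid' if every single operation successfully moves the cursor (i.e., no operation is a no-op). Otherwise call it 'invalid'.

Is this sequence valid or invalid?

Answer: invalid

Derivation:
After 1 (parentNode): html (no-op, stayed)
After 2 (firstChild): a
After 3 (parentNode): html
After 4 (firstChild): a
After 5 (nextSibling): div
After 6 (previousSibling): a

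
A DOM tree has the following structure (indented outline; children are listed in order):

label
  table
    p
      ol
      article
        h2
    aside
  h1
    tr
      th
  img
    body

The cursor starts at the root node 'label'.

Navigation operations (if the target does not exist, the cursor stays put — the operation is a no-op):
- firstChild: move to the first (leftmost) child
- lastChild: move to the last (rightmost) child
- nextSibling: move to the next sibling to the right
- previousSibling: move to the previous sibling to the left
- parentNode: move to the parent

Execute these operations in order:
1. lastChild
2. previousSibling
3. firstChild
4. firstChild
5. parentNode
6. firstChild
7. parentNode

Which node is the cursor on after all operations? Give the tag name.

Answer: tr

Derivation:
After 1 (lastChild): img
After 2 (previousSibling): h1
After 3 (firstChild): tr
After 4 (firstChild): th
After 5 (parentNode): tr
After 6 (firstChild): th
After 7 (parentNode): tr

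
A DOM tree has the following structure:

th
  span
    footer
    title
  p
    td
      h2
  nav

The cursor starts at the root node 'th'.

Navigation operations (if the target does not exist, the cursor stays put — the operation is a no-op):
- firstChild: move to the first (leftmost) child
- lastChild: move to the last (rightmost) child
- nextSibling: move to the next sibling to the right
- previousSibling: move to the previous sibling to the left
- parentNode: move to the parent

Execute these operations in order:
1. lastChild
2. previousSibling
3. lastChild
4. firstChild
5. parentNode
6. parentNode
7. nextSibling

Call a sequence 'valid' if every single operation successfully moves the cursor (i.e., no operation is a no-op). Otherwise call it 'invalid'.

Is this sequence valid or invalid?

After 1 (lastChild): nav
After 2 (previousSibling): p
After 3 (lastChild): td
After 4 (firstChild): h2
After 5 (parentNode): td
After 6 (parentNode): p
After 7 (nextSibling): nav

Answer: valid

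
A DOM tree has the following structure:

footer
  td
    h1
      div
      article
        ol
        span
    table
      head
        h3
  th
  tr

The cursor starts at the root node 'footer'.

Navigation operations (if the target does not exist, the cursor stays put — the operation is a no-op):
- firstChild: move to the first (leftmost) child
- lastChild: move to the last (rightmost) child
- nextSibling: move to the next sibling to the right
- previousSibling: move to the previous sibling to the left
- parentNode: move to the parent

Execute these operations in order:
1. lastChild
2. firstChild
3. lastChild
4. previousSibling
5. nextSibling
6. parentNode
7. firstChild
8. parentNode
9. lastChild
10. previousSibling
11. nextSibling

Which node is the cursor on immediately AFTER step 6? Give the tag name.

Answer: footer

Derivation:
After 1 (lastChild): tr
After 2 (firstChild): tr (no-op, stayed)
After 3 (lastChild): tr (no-op, stayed)
After 4 (previousSibling): th
After 5 (nextSibling): tr
After 6 (parentNode): footer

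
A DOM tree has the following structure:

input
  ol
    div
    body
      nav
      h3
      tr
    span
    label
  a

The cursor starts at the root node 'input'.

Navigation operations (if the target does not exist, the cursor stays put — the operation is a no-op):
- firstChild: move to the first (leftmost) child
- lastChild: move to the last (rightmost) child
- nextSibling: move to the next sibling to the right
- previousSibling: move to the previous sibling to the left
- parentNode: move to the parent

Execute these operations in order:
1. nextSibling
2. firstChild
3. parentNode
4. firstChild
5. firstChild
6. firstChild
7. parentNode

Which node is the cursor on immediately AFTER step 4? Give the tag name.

Answer: ol

Derivation:
After 1 (nextSibling): input (no-op, stayed)
After 2 (firstChild): ol
After 3 (parentNode): input
After 4 (firstChild): ol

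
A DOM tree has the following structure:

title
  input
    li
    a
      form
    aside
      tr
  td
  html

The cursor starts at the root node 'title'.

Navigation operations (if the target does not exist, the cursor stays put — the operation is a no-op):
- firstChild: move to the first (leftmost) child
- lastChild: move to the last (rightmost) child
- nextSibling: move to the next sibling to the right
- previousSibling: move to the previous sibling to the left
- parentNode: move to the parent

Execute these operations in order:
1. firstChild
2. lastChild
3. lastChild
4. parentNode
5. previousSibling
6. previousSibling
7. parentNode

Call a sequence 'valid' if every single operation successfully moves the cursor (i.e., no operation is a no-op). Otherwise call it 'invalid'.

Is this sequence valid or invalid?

After 1 (firstChild): input
After 2 (lastChild): aside
After 3 (lastChild): tr
After 4 (parentNode): aside
After 5 (previousSibling): a
After 6 (previousSibling): li
After 7 (parentNode): input

Answer: valid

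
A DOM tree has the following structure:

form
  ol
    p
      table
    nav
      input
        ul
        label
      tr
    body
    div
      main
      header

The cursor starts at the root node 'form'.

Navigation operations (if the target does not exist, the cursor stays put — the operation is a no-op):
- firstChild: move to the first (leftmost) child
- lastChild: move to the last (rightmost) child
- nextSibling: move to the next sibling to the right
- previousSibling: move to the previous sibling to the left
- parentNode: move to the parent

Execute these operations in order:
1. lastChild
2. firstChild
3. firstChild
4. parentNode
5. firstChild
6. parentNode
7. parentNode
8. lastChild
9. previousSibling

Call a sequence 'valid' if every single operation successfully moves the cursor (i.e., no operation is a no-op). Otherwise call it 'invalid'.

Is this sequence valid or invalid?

Answer: valid

Derivation:
After 1 (lastChild): ol
After 2 (firstChild): p
After 3 (firstChild): table
After 4 (parentNode): p
After 5 (firstChild): table
After 6 (parentNode): p
After 7 (parentNode): ol
After 8 (lastChild): div
After 9 (previousSibling): body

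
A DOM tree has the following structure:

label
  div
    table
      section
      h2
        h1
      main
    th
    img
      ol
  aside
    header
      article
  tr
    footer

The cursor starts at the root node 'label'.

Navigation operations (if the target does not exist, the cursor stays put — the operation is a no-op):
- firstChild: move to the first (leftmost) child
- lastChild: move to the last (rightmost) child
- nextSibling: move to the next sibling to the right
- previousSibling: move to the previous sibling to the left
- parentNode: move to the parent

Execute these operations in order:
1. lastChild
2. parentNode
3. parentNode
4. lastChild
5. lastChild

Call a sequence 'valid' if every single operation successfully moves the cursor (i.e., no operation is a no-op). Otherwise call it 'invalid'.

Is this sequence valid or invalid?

Answer: invalid

Derivation:
After 1 (lastChild): tr
After 2 (parentNode): label
After 3 (parentNode): label (no-op, stayed)
After 4 (lastChild): tr
After 5 (lastChild): footer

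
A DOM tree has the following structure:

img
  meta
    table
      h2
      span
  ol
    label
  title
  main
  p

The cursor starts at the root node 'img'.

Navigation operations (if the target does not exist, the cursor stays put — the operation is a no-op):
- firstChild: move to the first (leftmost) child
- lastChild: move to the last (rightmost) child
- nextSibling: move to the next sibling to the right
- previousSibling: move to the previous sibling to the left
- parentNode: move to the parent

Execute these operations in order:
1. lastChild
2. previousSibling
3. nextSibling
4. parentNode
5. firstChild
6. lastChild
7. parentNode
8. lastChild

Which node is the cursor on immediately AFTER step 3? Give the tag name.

After 1 (lastChild): p
After 2 (previousSibling): main
After 3 (nextSibling): p

Answer: p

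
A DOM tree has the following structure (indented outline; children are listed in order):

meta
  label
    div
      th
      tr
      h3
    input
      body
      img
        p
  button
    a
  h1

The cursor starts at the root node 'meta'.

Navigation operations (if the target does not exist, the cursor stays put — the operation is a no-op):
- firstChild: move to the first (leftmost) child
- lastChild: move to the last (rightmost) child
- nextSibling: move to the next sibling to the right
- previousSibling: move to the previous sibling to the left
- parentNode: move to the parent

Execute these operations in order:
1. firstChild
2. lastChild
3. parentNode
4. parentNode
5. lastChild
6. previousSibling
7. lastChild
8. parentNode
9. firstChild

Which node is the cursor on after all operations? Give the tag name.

Answer: a

Derivation:
After 1 (firstChild): label
After 2 (lastChild): input
After 3 (parentNode): label
After 4 (parentNode): meta
After 5 (lastChild): h1
After 6 (previousSibling): button
After 7 (lastChild): a
After 8 (parentNode): button
After 9 (firstChild): a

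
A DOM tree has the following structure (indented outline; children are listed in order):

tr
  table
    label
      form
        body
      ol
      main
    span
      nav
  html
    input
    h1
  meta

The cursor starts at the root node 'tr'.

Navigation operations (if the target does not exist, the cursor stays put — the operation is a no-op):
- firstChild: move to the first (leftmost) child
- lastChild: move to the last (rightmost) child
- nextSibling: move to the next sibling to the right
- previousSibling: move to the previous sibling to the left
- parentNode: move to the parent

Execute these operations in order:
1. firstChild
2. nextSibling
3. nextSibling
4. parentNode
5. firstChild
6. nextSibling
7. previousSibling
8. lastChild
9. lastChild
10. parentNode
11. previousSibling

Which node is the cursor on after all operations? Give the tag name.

After 1 (firstChild): table
After 2 (nextSibling): html
After 3 (nextSibling): meta
After 4 (parentNode): tr
After 5 (firstChild): table
After 6 (nextSibling): html
After 7 (previousSibling): table
After 8 (lastChild): span
After 9 (lastChild): nav
After 10 (parentNode): span
After 11 (previousSibling): label

Answer: label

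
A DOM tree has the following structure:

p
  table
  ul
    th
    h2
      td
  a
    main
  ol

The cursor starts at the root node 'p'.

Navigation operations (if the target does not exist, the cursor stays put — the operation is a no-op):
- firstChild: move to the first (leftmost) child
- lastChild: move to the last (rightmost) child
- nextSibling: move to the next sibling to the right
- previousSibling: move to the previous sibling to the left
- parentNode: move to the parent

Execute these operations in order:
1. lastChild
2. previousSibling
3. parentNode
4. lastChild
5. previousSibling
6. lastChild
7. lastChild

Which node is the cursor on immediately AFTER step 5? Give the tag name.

Answer: a

Derivation:
After 1 (lastChild): ol
After 2 (previousSibling): a
After 3 (parentNode): p
After 4 (lastChild): ol
After 5 (previousSibling): a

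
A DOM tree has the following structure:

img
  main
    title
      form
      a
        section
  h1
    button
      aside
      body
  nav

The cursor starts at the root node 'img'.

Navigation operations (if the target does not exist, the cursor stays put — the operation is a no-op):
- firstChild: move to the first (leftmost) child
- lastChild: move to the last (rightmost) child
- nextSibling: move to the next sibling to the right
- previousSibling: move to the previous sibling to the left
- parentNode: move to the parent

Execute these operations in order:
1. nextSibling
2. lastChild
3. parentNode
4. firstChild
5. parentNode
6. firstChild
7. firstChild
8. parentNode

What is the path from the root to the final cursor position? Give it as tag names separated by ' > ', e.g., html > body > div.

Answer: img > main

Derivation:
After 1 (nextSibling): img (no-op, stayed)
After 2 (lastChild): nav
After 3 (parentNode): img
After 4 (firstChild): main
After 5 (parentNode): img
After 6 (firstChild): main
After 7 (firstChild): title
After 8 (parentNode): main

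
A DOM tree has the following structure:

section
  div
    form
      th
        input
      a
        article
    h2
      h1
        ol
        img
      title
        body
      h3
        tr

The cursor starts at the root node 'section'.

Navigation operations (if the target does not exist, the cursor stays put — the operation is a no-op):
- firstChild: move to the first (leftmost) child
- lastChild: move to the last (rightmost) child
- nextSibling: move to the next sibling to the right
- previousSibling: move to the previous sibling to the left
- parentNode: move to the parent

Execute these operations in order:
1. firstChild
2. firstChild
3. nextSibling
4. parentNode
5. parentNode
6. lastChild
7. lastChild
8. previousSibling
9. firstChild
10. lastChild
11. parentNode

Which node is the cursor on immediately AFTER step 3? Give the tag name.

After 1 (firstChild): div
After 2 (firstChild): form
After 3 (nextSibling): h2

Answer: h2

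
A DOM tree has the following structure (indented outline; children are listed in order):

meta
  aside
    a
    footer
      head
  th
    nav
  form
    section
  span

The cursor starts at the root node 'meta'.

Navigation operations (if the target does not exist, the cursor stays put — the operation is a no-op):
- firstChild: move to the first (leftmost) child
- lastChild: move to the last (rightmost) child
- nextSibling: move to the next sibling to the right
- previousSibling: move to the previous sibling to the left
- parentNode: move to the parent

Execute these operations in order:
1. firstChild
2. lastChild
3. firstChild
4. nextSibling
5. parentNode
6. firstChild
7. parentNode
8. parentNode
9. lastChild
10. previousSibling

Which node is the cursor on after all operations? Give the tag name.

After 1 (firstChild): aside
After 2 (lastChild): footer
After 3 (firstChild): head
After 4 (nextSibling): head (no-op, stayed)
After 5 (parentNode): footer
After 6 (firstChild): head
After 7 (parentNode): footer
After 8 (parentNode): aside
After 9 (lastChild): footer
After 10 (previousSibling): a

Answer: a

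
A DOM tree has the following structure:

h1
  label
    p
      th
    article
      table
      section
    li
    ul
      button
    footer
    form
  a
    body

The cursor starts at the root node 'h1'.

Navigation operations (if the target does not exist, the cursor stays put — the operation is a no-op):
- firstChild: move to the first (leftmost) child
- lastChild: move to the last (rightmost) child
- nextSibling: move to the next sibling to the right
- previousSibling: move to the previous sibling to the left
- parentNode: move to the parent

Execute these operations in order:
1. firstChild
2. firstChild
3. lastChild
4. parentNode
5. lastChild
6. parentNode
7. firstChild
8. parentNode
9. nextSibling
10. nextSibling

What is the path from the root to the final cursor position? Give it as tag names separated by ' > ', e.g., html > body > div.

After 1 (firstChild): label
After 2 (firstChild): p
After 3 (lastChild): th
After 4 (parentNode): p
After 5 (lastChild): th
After 6 (parentNode): p
After 7 (firstChild): th
After 8 (parentNode): p
After 9 (nextSibling): article
After 10 (nextSibling): li

Answer: h1 > label > li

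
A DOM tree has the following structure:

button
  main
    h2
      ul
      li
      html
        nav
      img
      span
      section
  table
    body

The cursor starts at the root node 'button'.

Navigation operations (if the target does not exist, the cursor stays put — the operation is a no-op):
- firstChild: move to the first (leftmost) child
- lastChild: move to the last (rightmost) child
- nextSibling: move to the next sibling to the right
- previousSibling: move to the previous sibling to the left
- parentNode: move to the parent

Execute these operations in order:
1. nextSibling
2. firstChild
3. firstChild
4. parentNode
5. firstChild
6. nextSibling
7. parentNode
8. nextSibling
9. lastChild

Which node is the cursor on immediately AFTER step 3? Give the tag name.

After 1 (nextSibling): button (no-op, stayed)
After 2 (firstChild): main
After 3 (firstChild): h2

Answer: h2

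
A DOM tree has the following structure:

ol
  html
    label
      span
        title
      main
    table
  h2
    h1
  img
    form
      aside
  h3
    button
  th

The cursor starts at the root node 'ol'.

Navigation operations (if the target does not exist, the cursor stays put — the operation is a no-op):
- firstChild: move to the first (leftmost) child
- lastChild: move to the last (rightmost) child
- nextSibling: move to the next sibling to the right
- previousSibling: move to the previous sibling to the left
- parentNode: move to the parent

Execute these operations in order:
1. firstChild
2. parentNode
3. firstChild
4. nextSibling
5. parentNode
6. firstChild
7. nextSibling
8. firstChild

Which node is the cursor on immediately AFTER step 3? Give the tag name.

After 1 (firstChild): html
After 2 (parentNode): ol
After 3 (firstChild): html

Answer: html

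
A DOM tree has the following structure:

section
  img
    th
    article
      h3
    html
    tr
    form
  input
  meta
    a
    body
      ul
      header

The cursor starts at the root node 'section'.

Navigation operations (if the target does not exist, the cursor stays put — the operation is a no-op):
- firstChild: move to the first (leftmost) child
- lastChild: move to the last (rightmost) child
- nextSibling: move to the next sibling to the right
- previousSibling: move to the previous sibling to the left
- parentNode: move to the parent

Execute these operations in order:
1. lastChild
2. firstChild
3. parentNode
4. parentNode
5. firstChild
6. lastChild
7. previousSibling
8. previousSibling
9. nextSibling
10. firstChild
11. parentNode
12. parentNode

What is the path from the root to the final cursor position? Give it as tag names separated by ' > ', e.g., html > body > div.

After 1 (lastChild): meta
After 2 (firstChild): a
After 3 (parentNode): meta
After 4 (parentNode): section
After 5 (firstChild): img
After 6 (lastChild): form
After 7 (previousSibling): tr
After 8 (previousSibling): html
After 9 (nextSibling): tr
After 10 (firstChild): tr (no-op, stayed)
After 11 (parentNode): img
After 12 (parentNode): section

Answer: section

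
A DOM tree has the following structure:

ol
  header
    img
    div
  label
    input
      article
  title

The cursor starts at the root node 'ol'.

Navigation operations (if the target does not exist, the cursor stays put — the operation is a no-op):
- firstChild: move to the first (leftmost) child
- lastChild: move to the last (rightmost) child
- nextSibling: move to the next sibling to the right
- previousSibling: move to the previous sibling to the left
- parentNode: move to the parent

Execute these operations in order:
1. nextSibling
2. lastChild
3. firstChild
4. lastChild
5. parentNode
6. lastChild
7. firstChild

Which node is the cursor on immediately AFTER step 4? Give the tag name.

Answer: title

Derivation:
After 1 (nextSibling): ol (no-op, stayed)
After 2 (lastChild): title
After 3 (firstChild): title (no-op, stayed)
After 4 (lastChild): title (no-op, stayed)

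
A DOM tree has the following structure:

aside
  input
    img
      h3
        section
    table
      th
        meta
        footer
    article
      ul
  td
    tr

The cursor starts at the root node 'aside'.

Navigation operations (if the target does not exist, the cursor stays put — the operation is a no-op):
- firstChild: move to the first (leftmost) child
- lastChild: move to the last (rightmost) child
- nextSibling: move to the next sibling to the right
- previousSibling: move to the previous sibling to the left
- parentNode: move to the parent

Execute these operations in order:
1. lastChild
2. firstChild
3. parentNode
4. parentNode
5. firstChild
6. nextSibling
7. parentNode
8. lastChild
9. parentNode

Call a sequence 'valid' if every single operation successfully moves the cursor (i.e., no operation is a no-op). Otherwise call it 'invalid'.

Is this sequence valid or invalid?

After 1 (lastChild): td
After 2 (firstChild): tr
After 3 (parentNode): td
After 4 (parentNode): aside
After 5 (firstChild): input
After 6 (nextSibling): td
After 7 (parentNode): aside
After 8 (lastChild): td
After 9 (parentNode): aside

Answer: valid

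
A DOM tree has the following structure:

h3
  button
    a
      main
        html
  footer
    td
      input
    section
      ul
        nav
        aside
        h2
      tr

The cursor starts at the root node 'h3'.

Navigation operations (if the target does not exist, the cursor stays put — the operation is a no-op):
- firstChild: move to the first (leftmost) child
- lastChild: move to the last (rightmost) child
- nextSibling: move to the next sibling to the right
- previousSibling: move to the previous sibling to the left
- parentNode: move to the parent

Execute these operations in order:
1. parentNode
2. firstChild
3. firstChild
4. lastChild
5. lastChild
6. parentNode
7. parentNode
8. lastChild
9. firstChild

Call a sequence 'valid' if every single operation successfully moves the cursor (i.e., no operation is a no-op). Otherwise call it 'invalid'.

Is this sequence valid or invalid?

After 1 (parentNode): h3 (no-op, stayed)
After 2 (firstChild): button
After 3 (firstChild): a
After 4 (lastChild): main
After 5 (lastChild): html
After 6 (parentNode): main
After 7 (parentNode): a
After 8 (lastChild): main
After 9 (firstChild): html

Answer: invalid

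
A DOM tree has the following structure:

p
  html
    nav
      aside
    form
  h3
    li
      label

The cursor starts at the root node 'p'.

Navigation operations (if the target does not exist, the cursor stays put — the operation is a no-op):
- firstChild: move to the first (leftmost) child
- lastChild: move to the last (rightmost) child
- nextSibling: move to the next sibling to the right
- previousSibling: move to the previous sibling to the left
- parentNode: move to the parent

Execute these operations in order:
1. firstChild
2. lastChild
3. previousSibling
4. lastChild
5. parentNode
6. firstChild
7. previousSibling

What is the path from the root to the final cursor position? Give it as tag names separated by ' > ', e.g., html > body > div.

After 1 (firstChild): html
After 2 (lastChild): form
After 3 (previousSibling): nav
After 4 (lastChild): aside
After 5 (parentNode): nav
After 6 (firstChild): aside
After 7 (previousSibling): aside (no-op, stayed)

Answer: p > html > nav > aside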